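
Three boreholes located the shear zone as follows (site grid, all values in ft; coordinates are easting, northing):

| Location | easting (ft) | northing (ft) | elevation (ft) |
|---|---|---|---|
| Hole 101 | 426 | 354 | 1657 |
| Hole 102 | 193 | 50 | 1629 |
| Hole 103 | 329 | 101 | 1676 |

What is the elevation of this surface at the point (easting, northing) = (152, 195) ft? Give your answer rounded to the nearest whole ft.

1576 ft

Two edge vectors: Hole 101→Hole 102 = (-233, -304, -28), Hole 101→Hole 103 = (-97, -253, 19).
Normal n = (Hole 101→Hole 102) × (Hole 101→Hole 103) = (-12860, 7143, 29461).
So ∂z/∂easting = −n_x/n_z = 0.43651 and ∂z/∂northing = −n_y/n_z = −0.24246.
Intercept c from Hole 101: 1657 − 185.95 + 85.83 = 1556.88.
At (152, 195): z = 66.3 − 47.3 + 1556.88 = 1575.9 ft.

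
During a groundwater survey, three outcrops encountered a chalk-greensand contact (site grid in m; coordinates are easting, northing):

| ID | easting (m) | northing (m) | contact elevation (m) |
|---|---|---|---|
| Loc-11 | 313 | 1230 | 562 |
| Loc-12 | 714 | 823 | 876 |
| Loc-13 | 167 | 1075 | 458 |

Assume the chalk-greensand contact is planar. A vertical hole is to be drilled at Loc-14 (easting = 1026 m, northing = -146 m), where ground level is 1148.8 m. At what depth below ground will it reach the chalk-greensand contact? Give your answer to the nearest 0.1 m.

6.3 m

Let the plane be z = a·easting + b·northing + c.
Loc-12−Loc-11: 401a − 407b = 314;  Loc-13−Loc-11: −146a − 155b = −104.
Solving gives a = 0.748480, b = −0.034052.
Then c = 562 − a·313 − b·1230 = 369.61.
At (1026, -146): z_contact = 767.94 + 4.97 + 369.61 = 1142.52 m.
Depth below ground = 1148.8 − 1142.52 = 6.3 m.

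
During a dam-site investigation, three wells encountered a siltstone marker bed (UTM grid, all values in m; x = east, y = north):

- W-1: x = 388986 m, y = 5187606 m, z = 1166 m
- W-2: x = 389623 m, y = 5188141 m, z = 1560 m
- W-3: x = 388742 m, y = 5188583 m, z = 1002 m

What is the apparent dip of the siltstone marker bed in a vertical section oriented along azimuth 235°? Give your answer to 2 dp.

Two edge vectors: W-1→W-2 = (637, 535, 394), W-1→W-3 = (-244, 977, -164).
Normal n = (W-1→W-2) × (W-1→W-3) = (-472678, 8332, 752889).
So ∂z/∂x = −n_x/n_z = 0.62782 and ∂z/∂y = −n_y/n_z = −0.01107.
Unit vector along 235° is (sin 235°, cos 235°) = (-0.8192, -0.5736).
Slope in that direction = a·(-0.8192) + b·(-0.5736) = −0.50793.
Apparent dip = arctan|0.50793| = 26.93° (true dip is 32.1°, so apparent ≤ true as expected).

26.93°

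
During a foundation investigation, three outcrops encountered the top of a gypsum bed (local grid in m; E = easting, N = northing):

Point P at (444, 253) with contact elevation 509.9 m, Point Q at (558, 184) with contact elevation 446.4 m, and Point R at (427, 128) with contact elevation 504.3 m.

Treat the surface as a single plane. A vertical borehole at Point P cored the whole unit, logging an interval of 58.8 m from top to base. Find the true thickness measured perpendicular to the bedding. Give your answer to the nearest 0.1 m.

Two edge vectors: Point P→Point Q = (114, -69, -63.5), Point P→Point R = (-17, -125, -5.6).
Normal n = (Point P→Point Q) × (Point P→Point R) = (-7551.1, 1717.9, -15423).
So ∂z/∂E = −n_x/n_z = −0.48960 and ∂z/∂N = −n_y/n_z = 0.11139.
|∇z| = √(a²+b²) = 0.50211, so dip δ = arctan(0.50211) = 26.66°.
True thickness = vertical thickness × cos δ = 58.8 × cos 26.66° = 52.5 m.

52.5 m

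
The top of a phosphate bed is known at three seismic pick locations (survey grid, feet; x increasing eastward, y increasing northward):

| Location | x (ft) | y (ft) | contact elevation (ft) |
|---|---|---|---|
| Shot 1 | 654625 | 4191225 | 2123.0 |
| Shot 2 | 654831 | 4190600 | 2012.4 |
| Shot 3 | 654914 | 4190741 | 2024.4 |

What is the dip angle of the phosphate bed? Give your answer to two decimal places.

9.94°

Two edge vectors: Shot 1→Shot 2 = (206, -625, -110.6), Shot 1→Shot 3 = (289, -484, -98.6).
Normal n = (Shot 1→Shot 2) × (Shot 1→Shot 3) = (8094.6, -11651.8, 80921).
So ∂z/∂x = −n_x/n_z = −0.10003 and ∂z/∂y = −n_y/n_z = 0.14399.
Gradient magnitude |∇z| = √(a² + b²) = √(0.01001 + 0.02073) = 0.17533.
True dip = arctan(0.17533) = 9.94°, dipping toward SE (azimuth ≈ 145°).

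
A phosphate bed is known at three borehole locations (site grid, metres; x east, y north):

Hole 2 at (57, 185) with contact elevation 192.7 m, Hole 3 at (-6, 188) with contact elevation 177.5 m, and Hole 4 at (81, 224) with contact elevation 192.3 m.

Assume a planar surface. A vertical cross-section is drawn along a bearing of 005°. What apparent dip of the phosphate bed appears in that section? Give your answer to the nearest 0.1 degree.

Let the plane be z = a·x + b·y + c.
Hole 3−Hole 2: −63a + 3b = −15.2;  Hole 4−Hole 2: 24a + 39b = −0.4.
Solving gives a = 0.23393, b = −0.15421.
Unit vector along 005° is (sin 5°, cos 5°) = (0.0872, 0.9962).
Slope in that direction = a·(0.0872) + b·(0.9962) = −0.13324.
Apparent dip = arctan|0.13324| = 7.6° (true dip is 15.7°, so apparent ≤ true as expected).

7.6°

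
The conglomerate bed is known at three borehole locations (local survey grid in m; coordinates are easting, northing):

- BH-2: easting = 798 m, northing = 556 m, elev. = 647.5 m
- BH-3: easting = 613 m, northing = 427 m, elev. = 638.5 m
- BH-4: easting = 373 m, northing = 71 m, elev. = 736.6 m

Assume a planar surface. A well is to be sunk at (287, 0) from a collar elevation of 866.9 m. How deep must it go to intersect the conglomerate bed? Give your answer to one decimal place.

Let the plane be z = a·easting + b·northing + c.
BH-3−BH-2: −185a − 129b = −9;  BH-4−BH-2: −425a − 485b = 89.1.
Solving gives a = 0.45441, b = −0.58191.
Then c = 647.5 − a·798 − b·556 = 608.42.
At (287, 0): z_contact = 130.42 + 0.00 + 608.42 = 738.84 m.
Depth below ground = 866.9 − 738.84 = 128.1 m.

128.1 m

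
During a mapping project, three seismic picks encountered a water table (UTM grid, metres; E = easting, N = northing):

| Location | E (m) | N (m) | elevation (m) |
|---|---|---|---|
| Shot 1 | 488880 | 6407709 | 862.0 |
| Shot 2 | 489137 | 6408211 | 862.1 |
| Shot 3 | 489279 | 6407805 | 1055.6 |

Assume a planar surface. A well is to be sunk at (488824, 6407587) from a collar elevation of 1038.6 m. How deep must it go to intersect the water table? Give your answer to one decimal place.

173.1 m

Let the plane be z = a·E + b·N + c.
Shot 2−Shot 1: 257a + 502b = 0.1;  Shot 3−Shot 1: 399a + 96b = 193.6.
Solving gives a = 0.553321262, b = −0.283074829.
Then c = 862 − a·488880 − b·6407709 = 1544215.43.
At (488824, 6407587): z_contact = 270476.71 − 1813826.60 + 1544215.43 = 865.55 m.
Depth below ground = 1038.6 − 865.55 = 173.1 m.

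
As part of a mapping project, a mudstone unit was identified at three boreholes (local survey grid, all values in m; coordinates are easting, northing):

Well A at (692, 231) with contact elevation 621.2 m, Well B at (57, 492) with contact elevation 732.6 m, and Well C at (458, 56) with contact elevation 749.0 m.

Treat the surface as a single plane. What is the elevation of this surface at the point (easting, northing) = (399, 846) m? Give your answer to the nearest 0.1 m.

514.4 m

Let the plane be z = a·easting + b·northing + c.
Well B−Well A: −635a + 261b = 111.4;  Well C−Well A: −234a − 175b = 127.8.
Solving gives a = −0.30692, b = −0.31989.
Then c = 621.2 − a·692 − b·231 = 907.48.
At (399, 846): z = −122.5 − 270.6 + 907.48 = 514.4 m.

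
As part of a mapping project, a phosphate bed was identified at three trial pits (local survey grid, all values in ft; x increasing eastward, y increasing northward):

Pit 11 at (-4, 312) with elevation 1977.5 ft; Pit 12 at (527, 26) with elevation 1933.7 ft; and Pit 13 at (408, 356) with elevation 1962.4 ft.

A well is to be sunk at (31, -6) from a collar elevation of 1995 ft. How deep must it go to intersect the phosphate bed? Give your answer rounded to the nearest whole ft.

42 ft

Two edge vectors: Pit 11→Pit 12 = (531, -286, -43.8), Pit 11→Pit 13 = (412, 44, -15.1).
Normal n = (Pit 11→Pit 12) × (Pit 11→Pit 13) = (6245.8, -10027.5, 141196).
So ∂z/∂x = −n_x/n_z = −0.04423 and ∂z/∂y = −n_y/n_z = 0.07102.
Intercept c from Pit 11: 1977.5 − 0.18 − 22.16 = 1955.17.
At (31, -6): z_contact = −1.4 − 0.4 + 1955.17 = 1953.4 ft.
Depth below ground = 1995 − 1953.4 = 42 ft.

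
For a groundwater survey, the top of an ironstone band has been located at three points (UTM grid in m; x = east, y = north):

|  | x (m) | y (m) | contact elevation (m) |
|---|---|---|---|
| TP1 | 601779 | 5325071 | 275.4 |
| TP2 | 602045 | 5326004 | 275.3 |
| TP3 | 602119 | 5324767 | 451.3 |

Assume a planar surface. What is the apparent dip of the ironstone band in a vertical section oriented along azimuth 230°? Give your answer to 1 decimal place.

Two edge vectors: TP1→TP2 = (266, 933, -0.1), TP1→TP3 = (340, -304, 175.9).
Normal n = (TP1→TP2) × (TP1→TP3) = (164084.3, -46823.4, -398084).
So ∂z/∂x = −n_x/n_z = 0.41219 and ∂z/∂y = −n_y/n_z = −0.11762.
Unit vector along 230° is (sin 230°, cos 230°) = (-0.7660, -0.6428).
Slope in that direction = a·(-0.7660) + b·(-0.6428) = −0.24015.
Apparent dip = arctan|0.24015| = 13.5° (true dip is 23.2°, so apparent ≤ true as expected).

13.5°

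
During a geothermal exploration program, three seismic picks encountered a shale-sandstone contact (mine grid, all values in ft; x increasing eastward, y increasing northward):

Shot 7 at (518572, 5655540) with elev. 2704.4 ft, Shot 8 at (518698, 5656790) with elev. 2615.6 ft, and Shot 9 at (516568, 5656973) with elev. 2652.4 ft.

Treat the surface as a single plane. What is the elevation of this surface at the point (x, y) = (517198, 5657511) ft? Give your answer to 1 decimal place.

2600.8 ft

Let the plane be z = a·x + b·y + c.
Shot 8−Shot 7: 126a + 1250b = −88.8;  Shot 9−Shot 7: −2004a + 1433b = −52.
Solving gives a = −0.023179689, b = −0.068703487.
Then c = 2704.4 − a·518572 − b·5655540 = 403280.06.
At (517198, 5657511): z = −11988.5 − 388690.7 + 403280.06 = 2600.8 ft.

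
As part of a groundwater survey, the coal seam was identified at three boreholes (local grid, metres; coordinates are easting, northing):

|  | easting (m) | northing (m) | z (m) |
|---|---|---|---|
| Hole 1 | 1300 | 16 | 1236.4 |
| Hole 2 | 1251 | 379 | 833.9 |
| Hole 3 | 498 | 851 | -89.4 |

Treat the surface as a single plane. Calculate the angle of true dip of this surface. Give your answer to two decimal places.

49.78°

Let the plane be z = a·easting + b·northing + c.
Hole 2−Hole 1: −49a + 363b = −402.5;  Hole 3−Hole 1: −802a + 835b = −1325.8.
Solving gives a = 0.58022, b = −1.03049.
Gradient magnitude |∇z| = √(a² + b²) = √(0.33666 + 1.06192) = 1.18261.
True dip = arctan(1.18261) = 49.78°, dipping toward NNW (azimuth ≈ 331°).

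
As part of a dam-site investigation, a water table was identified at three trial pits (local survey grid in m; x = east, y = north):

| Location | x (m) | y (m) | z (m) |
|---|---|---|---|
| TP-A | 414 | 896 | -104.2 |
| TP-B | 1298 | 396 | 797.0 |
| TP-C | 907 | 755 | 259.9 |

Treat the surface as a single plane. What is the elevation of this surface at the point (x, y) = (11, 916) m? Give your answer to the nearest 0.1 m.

Let the plane be z = a·x + b·y + c.
TP-B−TP-A: 884a − 500b = 901.2;  TP-C−TP-A: 493a − 141b = 364.1.
Solving gives a = 0.451195, b = −1.004688.
Then c = -104.2 − a·414 − b·896 = 609.21.
At (11, 916): z = 5.0 − 920.3 + 609.21 = -306.1 m.

-306.1 m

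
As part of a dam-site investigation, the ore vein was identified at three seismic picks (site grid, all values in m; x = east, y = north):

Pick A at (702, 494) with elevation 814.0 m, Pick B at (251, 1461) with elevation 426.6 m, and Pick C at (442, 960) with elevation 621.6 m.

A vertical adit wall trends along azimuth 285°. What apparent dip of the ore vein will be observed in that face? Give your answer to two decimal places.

12.23°

Two edge vectors: Pick A→Pick B = (-451, 967, -387.4), Pick A→Pick C = (-260, 466, -192.4).
Normal n = (Pick A→Pick B) × (Pick A→Pick C) = (-5522.4, 13951.6, 41254).
So ∂z/∂x = −n_x/n_z = 0.13386 and ∂z/∂y = −n_y/n_z = −0.33819.
Unit vector along 285° is (sin 285°, cos 285°) = (-0.9659, 0.2588).
Slope in that direction = a·(-0.9659) + b·(0.2588) = −0.21683.
Apparent dip = arctan|0.21683| = 12.23° (true dip is 20.0°, so apparent ≤ true as expected).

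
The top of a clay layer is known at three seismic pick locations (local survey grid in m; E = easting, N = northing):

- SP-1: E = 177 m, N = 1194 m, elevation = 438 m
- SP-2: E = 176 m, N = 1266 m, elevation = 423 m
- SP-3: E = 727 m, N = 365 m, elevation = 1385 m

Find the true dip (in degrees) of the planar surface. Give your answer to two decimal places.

Two edge vectors: SP-1→SP-2 = (-1, 72, -15), SP-1→SP-3 = (550, -829, 947).
Normal n = (SP-1→SP-2) × (SP-1→SP-3) = (55749, -7303, -38771).
So ∂z/∂E = −n_x/n_z = 1.43790 and ∂z/∂N = −n_y/n_z = −0.18836.
Gradient magnitude |∇z| = √(a² + b²) = √(2.06757 + 0.03548) = 1.45019.
True dip = arctan(1.45019) = 55.41°, dipping toward W (azimuth ≈ 277°).

55.41°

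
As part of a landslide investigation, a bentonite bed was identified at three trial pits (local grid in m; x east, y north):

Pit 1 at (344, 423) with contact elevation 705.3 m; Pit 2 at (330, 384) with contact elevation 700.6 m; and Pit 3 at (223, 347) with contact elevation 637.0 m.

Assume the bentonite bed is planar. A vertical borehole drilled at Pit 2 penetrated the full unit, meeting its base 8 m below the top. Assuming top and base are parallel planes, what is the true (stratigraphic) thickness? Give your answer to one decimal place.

6.7 m

Two edge vectors: Pit 1→Pit 2 = (-14, -39, -4.7), Pit 1→Pit 3 = (-121, -76, -68.3).
Normal n = (Pit 1→Pit 2) × (Pit 1→Pit 3) = (2306.5, -387.5, -3655).
So ∂z/∂x = −n_x/n_z = 0.63105 and ∂z/∂y = −n_y/n_z = −0.10602.
|∇z| = √(a²+b²) = 0.63990, so dip δ = arctan(0.63990) = 32.62°.
True thickness = vertical thickness × cos δ = 8 × cos 32.62° = 6.7 m.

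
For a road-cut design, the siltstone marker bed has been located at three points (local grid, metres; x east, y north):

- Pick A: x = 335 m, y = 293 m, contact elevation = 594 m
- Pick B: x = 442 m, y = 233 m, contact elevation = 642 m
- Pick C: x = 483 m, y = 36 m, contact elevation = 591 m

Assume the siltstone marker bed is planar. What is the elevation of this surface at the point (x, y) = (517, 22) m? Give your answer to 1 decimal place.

608.3 m

Two edge vectors: Pick A→Pick B = (107, -60, 48), Pick A→Pick C = (148, -257, -3).
Normal n = (Pick A→Pick B) × (Pick A→Pick C) = (12516, 7425, -18619).
So ∂z/∂x = −n_x/n_z = 0.67222 and ∂z/∂y = −n_y/n_z = 0.39879.
Intercept c from Pick A: 594 − 225.19 − 116.84 = 251.96.
At (517, 22): z = 347.5 + 8.8 + 251.96 = 608.3 m.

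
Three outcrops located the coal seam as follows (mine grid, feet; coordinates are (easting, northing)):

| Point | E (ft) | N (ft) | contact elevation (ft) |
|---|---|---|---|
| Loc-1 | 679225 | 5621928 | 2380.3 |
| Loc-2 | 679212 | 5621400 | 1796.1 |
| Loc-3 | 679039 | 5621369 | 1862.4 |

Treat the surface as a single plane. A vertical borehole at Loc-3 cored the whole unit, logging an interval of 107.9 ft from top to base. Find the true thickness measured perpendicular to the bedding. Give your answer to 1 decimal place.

67.0 ft

Two edge vectors: Loc-1→Loc-2 = (-13, -528, -584.2), Loc-1→Loc-3 = (-186, -559, -517.9).
Normal n = (Loc-1→Loc-2) × (Loc-1→Loc-3) = (-53116.6, 101928.5, -90941).
So ∂z/∂E = −n_x/n_z = −0.58408 and ∂z/∂N = −n_y/n_z = 1.12082.
|∇z| = √(a²+b²) = 1.26388, so dip δ = arctan(1.26388) = 51.65°.
True thickness = vertical thickness × cos δ = 107.9 × cos 51.65° = 67.0 ft.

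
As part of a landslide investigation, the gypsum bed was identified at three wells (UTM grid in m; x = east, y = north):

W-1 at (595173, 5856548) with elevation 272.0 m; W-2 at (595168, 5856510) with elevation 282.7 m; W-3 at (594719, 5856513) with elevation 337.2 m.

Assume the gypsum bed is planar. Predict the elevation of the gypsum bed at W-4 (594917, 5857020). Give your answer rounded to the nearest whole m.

Let the plane be z = a·x + b·y + c.
W-2−W-1: −5a − 38b = 10.7;  W-3−W-1: −454a − 35b = 65.2.
Solving gives a = −0.12315395, b = −0.26537448.
Then c = 272 − a·595173 − b·5856548 = 1627748.29.
At (594917, 5857020): z = −73266.4 − 1554303.6 + 1627748.29 = 178.3 m.

178 m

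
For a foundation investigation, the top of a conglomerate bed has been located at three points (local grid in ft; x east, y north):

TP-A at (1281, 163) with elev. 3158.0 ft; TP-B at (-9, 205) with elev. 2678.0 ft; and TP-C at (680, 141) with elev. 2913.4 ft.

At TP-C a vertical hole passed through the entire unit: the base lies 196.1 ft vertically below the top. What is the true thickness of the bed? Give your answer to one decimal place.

Let the plane be z = a·x + b·y + c.
TP-B−TP-A: −1290a + 42b = −480;  TP-C−TP-A: −601a − 22b = −244.6.
Solving gives a = 0.38852, b = 0.50453.
|∇z| = √(a²+b²) = 0.63679, so dip δ = arctan(0.63679) = 32.49°.
True thickness = vertical thickness × cos δ = 196.1 × cos 32.49° = 165.4 ft.

165.4 ft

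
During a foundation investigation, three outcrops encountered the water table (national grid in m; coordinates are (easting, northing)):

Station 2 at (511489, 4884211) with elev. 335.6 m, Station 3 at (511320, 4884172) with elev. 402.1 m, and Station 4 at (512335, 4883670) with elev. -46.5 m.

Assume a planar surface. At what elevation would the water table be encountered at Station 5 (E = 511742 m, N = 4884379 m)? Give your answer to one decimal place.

243.4 m

Two edge vectors: Station 2→Station 3 = (-169, -39, 66.5), Station 2→Station 4 = (846, -541, -382.1).
Normal n = (Station 2→Station 3) × (Station 2→Station 4) = (50878.4, -8315.9, 124423).
So ∂z/∂E = −n_x/n_z = −0.408914750 and ∂z/∂N = −n_y/n_z = 0.066835714.
Intercept c from Station 2: 335.6 + 209155.40 − 326439.73 = −116948.73.
At (511742, 4884379): z = −209258.9 + 326451.0 − 116948.73 = 243.4 m.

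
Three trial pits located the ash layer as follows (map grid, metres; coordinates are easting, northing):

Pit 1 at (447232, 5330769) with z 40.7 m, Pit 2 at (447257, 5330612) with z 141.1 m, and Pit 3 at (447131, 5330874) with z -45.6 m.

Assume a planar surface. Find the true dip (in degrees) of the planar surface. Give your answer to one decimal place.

Two edge vectors: Pit 1→Pit 2 = (25, -157, 100.4), Pit 1→Pit 3 = (-101, 105, -86.3).
Normal n = (Pit 1→Pit 2) × (Pit 1→Pit 3) = (3007.1, -7982.9, -13232).
So ∂z/∂easting = −n_x/n_z = 0.22726 and ∂z/∂northing = −n_y/n_z = −0.60330.
Gradient magnitude |∇z| = √(a² + b²) = √(0.05165 + 0.36397) = 0.64469.
True dip = arctan(0.64469) = 32.8°, dipping toward NNW (azimuth ≈ 339°).

32.8°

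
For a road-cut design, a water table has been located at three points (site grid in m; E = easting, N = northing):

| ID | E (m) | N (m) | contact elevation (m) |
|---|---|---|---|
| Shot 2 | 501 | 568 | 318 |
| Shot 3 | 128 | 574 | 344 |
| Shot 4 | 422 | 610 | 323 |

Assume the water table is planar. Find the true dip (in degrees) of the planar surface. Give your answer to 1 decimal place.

Let the plane be z = a·E + b·N + c.
Shot 3−Shot 2: −373a + 6b = 26;  Shot 4−Shot 2: −79a + 42b = 5.
Solving gives a = −0.06991, b = −0.01244.
Gradient magnitude |∇z| = √(a² + b²) = √(0.00489 + 0.00015) = 0.07100.
True dip = arctan(0.07100) = 4.1°, dipping toward E (azimuth ≈ 080°).

4.1°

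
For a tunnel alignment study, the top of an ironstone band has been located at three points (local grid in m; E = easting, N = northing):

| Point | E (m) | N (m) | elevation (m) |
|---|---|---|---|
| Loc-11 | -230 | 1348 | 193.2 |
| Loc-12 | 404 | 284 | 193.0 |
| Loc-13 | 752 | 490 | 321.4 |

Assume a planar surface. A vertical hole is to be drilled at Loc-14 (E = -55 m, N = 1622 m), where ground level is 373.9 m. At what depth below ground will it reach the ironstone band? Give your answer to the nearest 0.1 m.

Two edge vectors: Loc-11→Loc-12 = (634, -1064, -0.2), Loc-11→Loc-13 = (982, -858, 128.2).
Normal n = (Loc-11→Loc-12) × (Loc-11→Loc-13) = (-136576.4, -81475.2, 500876).
So ∂z/∂E = −n_x/n_z = 0.272675 and ∂z/∂N = −n_y/n_z = 0.162665.
Intercept c from Loc-11: 193.2 + 62.72 − 219.27 = 36.64.
At (-55, 1622): z_contact = −15.00 + 263.84 + 36.64 = 285.49 m.
Depth below ground = 373.9 − 285.49 = 88.4 m.

88.4 m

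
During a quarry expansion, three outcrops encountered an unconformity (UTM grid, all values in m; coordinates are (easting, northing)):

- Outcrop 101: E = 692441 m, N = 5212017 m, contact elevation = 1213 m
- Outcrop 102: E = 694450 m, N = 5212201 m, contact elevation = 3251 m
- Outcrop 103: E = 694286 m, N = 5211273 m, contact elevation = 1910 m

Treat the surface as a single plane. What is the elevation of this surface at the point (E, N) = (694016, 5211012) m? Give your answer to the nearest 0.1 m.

1332.1 m

Two edge vectors: Outcrop 101→Outcrop 102 = (2009, 184, 2038), Outcrop 101→Outcrop 103 = (1845, -744, 697).
Normal n = (Outcrop 101→Outcrop 102) × (Outcrop 101→Outcrop 103) = (1644520, 2359837, -1834176).
So ∂z/∂E = −n_x/n_z = 0.896598800 and ∂z/∂N = −n_y/n_z = 1.286592454.
Intercept c from Outcrop 101: 1213 − 620841.77 − 6705741.74 = −7325370.51.
At (694016, 5211012): z = 622253.9 + 6704448.7 − 7325370.51 = 1332.1 m.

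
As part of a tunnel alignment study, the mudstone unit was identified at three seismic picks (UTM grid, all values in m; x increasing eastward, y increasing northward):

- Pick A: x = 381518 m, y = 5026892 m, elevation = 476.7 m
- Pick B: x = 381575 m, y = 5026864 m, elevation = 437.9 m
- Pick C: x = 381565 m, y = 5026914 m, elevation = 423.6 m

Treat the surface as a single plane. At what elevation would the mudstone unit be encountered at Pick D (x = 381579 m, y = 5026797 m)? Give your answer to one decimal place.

Let the plane be z = a·x + b·y + c.
Pick B−Pick A: 57a − 28b = −38.8;  Pick C−Pick A: 47a + 22b = −53.1.
Solving gives a = −0.910661479, b = −0.468132296.
Then c = 476.7 − a·381518 − b·5026892 = 2701160.94.
At (381579, 5026797): z = −347489.3 − 2353206.0 + 2701160.94 = 465.6 m.

465.6 m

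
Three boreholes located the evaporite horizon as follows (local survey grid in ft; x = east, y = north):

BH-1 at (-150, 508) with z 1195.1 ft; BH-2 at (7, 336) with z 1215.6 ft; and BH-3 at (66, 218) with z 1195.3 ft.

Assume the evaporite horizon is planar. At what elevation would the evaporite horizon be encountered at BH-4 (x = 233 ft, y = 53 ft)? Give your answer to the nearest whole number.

1227 ft

Two edge vectors: BH-1→BH-2 = (157, -172, 20.5), BH-1→BH-3 = (216, -290, 0.2).
Normal n = (BH-1→BH-2) × (BH-1→BH-3) = (5910.6, 4396.6, -8378).
So ∂z/∂x = −n_x/n_z = 0.70549 and ∂z/∂y = −n_y/n_z = 0.52478.
Intercept c from BH-1: 1195.1 + 105.82 − 266.59 = 1034.34.
At (233, 53): z = 164.4 + 27.8 + 1034.34 = 1226.5 ft.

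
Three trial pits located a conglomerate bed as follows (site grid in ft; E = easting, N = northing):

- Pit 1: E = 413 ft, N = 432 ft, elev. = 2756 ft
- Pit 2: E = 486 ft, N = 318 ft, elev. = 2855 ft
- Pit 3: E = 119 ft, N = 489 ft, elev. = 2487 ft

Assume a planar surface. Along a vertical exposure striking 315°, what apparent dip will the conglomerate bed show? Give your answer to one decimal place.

Two edge vectors: Pit 1→Pit 2 = (73, -114, 99), Pit 1→Pit 3 = (-294, 57, -269).
Normal n = (Pit 1→Pit 2) × (Pit 1→Pit 3) = (25023, -9469, -29355).
So ∂z/∂E = −n_x/n_z = 0.85243 and ∂z/∂N = −n_y/n_z = −0.32257.
Unit vector along 315° is (sin 315°, cos 315°) = (-0.7071, 0.7071).
Slope in that direction = a·(-0.7071) + b·(0.7071) = −0.83085.
Apparent dip = arctan|0.83085| = 39.7° (true dip is 42.3°, so apparent ≤ true as expected).

39.7°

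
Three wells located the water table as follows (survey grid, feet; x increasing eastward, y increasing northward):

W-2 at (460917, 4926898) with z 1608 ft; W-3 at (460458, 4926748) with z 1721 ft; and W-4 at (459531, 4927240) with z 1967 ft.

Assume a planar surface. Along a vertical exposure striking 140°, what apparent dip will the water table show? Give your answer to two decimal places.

10.21°

Two edge vectors: W-2→W-3 = (-459, -150, 113), W-2→W-4 = (-1386, 342, 359).
Normal n = (W-2→W-3) × (W-2→W-4) = (-92496, 8163, -364878).
So ∂z/∂x = −n_x/n_z = −0.25350 and ∂z/∂y = −n_y/n_z = 0.02237.
Unit vector along 140° is (sin 140°, cos 140°) = (0.6428, -0.7660).
Slope in that direction = a·(0.6428) + b·(-0.7660) = −0.18008.
Apparent dip = arctan|0.18008| = 10.21° (true dip is 14.3°, so apparent ≤ true as expected).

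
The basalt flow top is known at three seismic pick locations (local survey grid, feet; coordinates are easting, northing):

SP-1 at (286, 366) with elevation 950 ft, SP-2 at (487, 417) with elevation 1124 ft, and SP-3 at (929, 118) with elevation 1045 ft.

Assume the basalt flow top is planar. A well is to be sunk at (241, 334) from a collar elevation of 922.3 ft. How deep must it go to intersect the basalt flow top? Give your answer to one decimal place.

Let the plane be z = a·easting + b·northing + c.
SP-2−SP-1: 201a + 51b = 174;  SP-3−SP-1: 643a − 248b = 95.
Solving gives a = 0.58079, b = 1.12277.
Then c = 950 − a·286 − b·366 = 372.96.
At (241, 334): z_contact = 139.97 + 375.01 + 372.96 = 887.94 ft.
Depth below ground = 922.3 − 887.94 = 34.4 ft.

34.4 ft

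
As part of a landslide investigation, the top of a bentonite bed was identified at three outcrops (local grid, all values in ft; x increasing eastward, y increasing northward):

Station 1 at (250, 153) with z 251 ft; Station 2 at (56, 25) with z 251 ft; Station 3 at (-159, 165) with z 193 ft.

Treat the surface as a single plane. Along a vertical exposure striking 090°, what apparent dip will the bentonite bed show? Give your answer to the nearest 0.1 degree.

7.7°

Let the plane be z = a·x + b·y + c.
Station 2−Station 1: −194a − 128b = 0;  Station 3−Station 1: −409a + 12b = −58.
Solving gives a = 0.13577, b = −0.20578.
Unit vector along 090° is (sin 90°, cos 90°) = (1.0000, 0.0000).
Slope in that direction = a·(1.0000) + b·(0.0000) = 0.13577.
Apparent dip = arctan|0.13577| = 7.7° (true dip is 13.8°, so apparent ≤ true as expected).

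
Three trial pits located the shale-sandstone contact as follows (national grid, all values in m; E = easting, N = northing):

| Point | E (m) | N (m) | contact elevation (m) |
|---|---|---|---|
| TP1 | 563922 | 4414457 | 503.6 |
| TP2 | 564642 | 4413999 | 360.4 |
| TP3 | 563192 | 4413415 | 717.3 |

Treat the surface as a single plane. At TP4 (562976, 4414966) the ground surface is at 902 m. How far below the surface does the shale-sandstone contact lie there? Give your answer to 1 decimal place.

Let the plane be z = a·E + b·N + c.
TP2−TP1: 720a − 458b = −143.2;  TP3−TP1: −730a − 1042b = 213.7.
Solving gives a = −0.227819986, b = −0.045481200.
Then c = 503.6 − a·563922 − b·4414457 = 329751.10.
At (562976, 4414966): z_contact = −128257.18 − 200797.95 + 329751.10 = 695.97 m.
Depth below ground = 902 − 695.97 = 206.0 m.

206.0 m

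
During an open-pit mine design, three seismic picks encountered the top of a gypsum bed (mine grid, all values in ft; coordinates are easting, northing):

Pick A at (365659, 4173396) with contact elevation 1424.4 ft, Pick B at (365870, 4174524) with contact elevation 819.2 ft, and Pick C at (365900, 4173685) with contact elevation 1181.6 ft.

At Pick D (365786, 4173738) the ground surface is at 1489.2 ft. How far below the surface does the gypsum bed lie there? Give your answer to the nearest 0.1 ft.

Let the plane be z = a·easting + b·northing + c.
Pick B−Pick A: 211a + 1128b = −605.2;  Pick C−Pick A: 241a + 289b = −242.8.
Solving gives a = −0.469370083, b = −0.448725986.
Then c = 1424.4 − a·365659 − b·4173396 = 2045765.03.
At (365786, 4173738): z_contact = −171689.01 − 1872864.70 + 2045765.03 = 1211.33 ft.
Depth below ground = 1489.2 − 1211.33 = 277.9 ft.

277.9 ft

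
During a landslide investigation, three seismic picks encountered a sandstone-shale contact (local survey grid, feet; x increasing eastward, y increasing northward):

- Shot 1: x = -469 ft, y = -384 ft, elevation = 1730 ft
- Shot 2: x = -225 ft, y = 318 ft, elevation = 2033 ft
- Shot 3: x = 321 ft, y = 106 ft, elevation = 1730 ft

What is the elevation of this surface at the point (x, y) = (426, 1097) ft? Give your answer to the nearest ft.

2239 ft

Let the plane be z = a·x + b·y + c.
Shot 2−Shot 1: 244a + 702b = 303;  Shot 3−Shot 1: 790a + 490b = 0.
Solving gives a = −0.34129, b = 0.55025.
Then c = 1730 − a·-469 − b·-384 = 1781.23.
At (426, 1097): z = −145.4 + 603.6 + 1781.23 = 2239.5 ft.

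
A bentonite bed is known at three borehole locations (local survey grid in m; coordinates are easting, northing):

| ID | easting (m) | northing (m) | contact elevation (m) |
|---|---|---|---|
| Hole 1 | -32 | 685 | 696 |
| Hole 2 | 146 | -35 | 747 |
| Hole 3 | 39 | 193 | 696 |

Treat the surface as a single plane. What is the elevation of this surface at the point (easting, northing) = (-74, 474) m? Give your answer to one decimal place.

Let the plane be z = a·easting + b·northing + c.
Hole 2−Hole 1: 178a − 720b = 51;  Hole 3−Hole 1: 71a − 492b = 0.
Solving gives a = 0.68828, b = 0.09933.
Then c = 696 − a·-32 − b·685 = 649.99.
At (-74, 474): z = −50.9 + 47.1 + 649.99 = 646.1 m.

646.1 m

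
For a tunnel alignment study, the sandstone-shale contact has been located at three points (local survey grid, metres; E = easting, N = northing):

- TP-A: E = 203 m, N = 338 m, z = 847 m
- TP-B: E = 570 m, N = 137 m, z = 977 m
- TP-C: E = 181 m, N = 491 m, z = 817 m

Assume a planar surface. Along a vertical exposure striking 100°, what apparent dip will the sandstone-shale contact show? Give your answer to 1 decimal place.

16.2°

Let the plane be z = a·E + b·N + c.
TP-B−TP-A: 367a − 201b = 130;  TP-C−TP-A: −22a + 153b = −30.
Solving gives a = 0.26793, b = −0.15755.
Unit vector along 100° is (sin 100°, cos 100°) = (0.9848, -0.1736).
Slope in that direction = a·(0.9848) + b·(-0.1736) = 0.29122.
Apparent dip = arctan|0.29122| = 16.2° (true dip is 17.3°, so apparent ≤ true as expected).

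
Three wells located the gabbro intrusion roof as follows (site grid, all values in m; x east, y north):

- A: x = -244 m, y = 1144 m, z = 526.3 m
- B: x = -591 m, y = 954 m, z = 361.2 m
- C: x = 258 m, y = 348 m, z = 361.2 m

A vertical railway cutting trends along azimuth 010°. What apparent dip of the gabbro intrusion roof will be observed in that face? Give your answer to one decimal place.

22.7°

Let the plane be z = a·x + b·y + c.
B−A: −347a − 190b = −165.1;  C−A: 502a − 796b = −165.1.
Solving gives a = 0.26925, b = 0.37721.
Unit vector along 010° is (sin 10°, cos 10°) = (0.1736, 0.9848).
Slope in that direction = a·(0.1736) + b·(0.9848) = 0.41824.
Apparent dip = arctan|0.41824| = 22.7° (true dip is 24.9°, so apparent ≤ true as expected).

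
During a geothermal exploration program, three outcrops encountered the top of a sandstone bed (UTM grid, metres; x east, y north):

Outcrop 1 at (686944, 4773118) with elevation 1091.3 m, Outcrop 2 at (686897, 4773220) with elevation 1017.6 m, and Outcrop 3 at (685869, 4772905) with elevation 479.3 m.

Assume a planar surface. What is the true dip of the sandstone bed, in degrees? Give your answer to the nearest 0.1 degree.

Let the plane be z = a·x + b·y + c.
Outcrop 2−Outcrop 1: −47a + 102b = −73.7;  Outcrop 3−Outcrop 1: −1075a − 213b = −612.
Solving gives a = 0.65286, b = −0.42172.
Gradient magnitude |∇z| = √(a² + b²) = √(0.42623 + 0.17785) = 0.77722.
True dip = arctan(0.77722) = 37.9°, dipping toward WNW (azimuth ≈ 303°).

37.9°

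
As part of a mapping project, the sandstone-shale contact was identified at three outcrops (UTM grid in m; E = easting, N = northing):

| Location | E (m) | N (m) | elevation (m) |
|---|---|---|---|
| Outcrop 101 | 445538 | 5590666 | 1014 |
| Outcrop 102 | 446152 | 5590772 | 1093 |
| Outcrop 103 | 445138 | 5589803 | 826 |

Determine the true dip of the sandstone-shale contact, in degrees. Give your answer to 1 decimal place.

Let the plane be z = a·E + b·N + c.
Outcrop 102−Outcrop 101: 614a + 106b = 79;  Outcrop 103−Outcrop 101: −400a − 863b = −188.
Solving gives a = 0.09898, b = 0.17197.
Gradient magnitude |∇z| = √(a² + b²) = √(0.00980 + 0.02957) = 0.19842.
True dip = arctan(0.19842) = 11.2°, dipping toward SSW (azimuth ≈ 210°).

11.2°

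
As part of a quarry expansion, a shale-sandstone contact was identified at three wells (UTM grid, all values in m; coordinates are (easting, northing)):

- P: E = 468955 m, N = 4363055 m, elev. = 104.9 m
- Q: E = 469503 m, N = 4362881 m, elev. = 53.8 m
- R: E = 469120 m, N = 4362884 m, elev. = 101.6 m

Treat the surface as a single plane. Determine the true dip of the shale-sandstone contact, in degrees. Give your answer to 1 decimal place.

Let the plane be z = a·E + b·N + c.
Q−P: 548a − 174b = −51.1;  R−P: 165a − 171b = −3.3.
Solving gives a = −0.12560, b = −0.10190.
Gradient magnitude |∇z| = √(a² + b²) = √(0.01578 + 0.01038) = 0.16174.
True dip = arctan(0.16174) = 9.2°, dipping toward NE (azimuth ≈ 051°).

9.2°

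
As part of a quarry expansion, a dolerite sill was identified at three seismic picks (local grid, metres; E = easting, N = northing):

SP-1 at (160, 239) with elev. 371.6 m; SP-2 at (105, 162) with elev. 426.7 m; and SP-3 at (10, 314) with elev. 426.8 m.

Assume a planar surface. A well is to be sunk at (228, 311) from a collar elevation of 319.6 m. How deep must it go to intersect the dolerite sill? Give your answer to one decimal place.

Two edge vectors: SP-1→SP-2 = (-55, -77, 55.1), SP-1→SP-3 = (-150, 75, 55.2).
Normal n = (SP-1→SP-2) × (SP-1→SP-3) = (-8382.9, -5229, -15675).
So ∂z/∂E = −n_x/n_z = −0.53479 and ∂z/∂N = −n_y/n_z = −0.33359.
Intercept c from SP-1: 371.6 + 85.57 + 79.73 = 536.89.
At (228, 311): z_contact = −121.93 − 103.75 + 536.89 = 311.22 m.
Depth below ground = 319.6 − 311.22 = 8.4 m.

8.4 m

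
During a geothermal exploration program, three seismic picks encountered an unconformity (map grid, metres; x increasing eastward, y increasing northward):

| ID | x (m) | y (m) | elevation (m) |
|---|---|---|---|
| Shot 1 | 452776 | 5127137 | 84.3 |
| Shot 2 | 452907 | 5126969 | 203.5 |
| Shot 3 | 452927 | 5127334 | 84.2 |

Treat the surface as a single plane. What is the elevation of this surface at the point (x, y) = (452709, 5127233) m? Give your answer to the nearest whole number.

Two edge vectors: Shot 1→Shot 2 = (131, -168, 119.2), Shot 1→Shot 3 = (151, 197, -0.1).
Normal n = (Shot 1→Shot 2) × (Shot 1→Shot 3) = (-23465.6, 18012.3, 51175).
So ∂z/∂x = −n_x/n_z = 0.45853639 and ∂z/∂y = −n_y/n_z = −0.35197460.
Intercept c from Shot 1: 84.3 − 207614.27 + 1804621.98 = 1597092.00.
At (452709, 5127233): z = 207583.6 − 1804655.8 + 1597092.00 = 19.8 m.

20 m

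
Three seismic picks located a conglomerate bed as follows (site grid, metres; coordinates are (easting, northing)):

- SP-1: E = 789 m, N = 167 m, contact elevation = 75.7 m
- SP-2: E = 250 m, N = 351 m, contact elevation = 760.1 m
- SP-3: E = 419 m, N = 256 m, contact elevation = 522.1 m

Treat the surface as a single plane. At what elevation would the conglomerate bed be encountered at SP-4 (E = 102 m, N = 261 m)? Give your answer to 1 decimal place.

Two edge vectors: SP-1→SP-2 = (-539, 184, 684.4), SP-1→SP-3 = (-370, 89, 446.4).
Normal n = (SP-1→SP-2) × (SP-1→SP-3) = (21226, -12618.4, 20109).
So ∂z/∂E = −n_x/n_z = −1.05555 and ∂z/∂N = −n_y/n_z = 0.62750.
Intercept c from SP-1: 75.7 + 832.83 − 104.79 = 803.73.
At (102, 261): z = −107.7 + 163.8 + 803.73 = 859.8 m.

859.8 m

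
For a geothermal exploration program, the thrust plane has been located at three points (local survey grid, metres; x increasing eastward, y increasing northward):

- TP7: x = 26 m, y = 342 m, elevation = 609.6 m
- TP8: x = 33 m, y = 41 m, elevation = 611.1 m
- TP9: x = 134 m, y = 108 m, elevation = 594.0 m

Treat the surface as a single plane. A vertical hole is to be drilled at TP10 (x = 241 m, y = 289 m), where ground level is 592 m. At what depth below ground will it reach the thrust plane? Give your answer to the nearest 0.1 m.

17.1 m

Two edge vectors: TP7→TP8 = (7, -301, 1.5), TP7→TP9 = (108, -234, -15.6).
Normal n = (TP7→TP8) × (TP7→TP9) = (5046.6, 271.2, 30870).
So ∂z/∂x = −n_x/n_z = −0.16348 and ∂z/∂y = −n_y/n_z = −0.00879.
Intercept c from TP7: 609.6 + 4.25 + 3.00 = 616.86.
At (241, 289): z_contact = −39.40 − 2.54 + 616.86 = 574.92 m.
Depth below ground = 592 − 574.92 = 17.1 m.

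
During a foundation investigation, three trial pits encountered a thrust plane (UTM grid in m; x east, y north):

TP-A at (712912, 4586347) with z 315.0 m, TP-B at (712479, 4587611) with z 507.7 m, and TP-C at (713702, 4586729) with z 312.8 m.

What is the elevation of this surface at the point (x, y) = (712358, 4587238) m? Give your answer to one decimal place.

Two edge vectors: TP-A→TP-B = (-433, 1264, 192.7), TP-A→TP-C = (790, 382, -2.2).
Normal n = (TP-A→TP-B) × (TP-A→TP-C) = (-76392.2, 151280.4, -1163966).
So ∂z/∂x = −n_x/n_z = −0.065630955 and ∂z/∂y = −n_y/n_z = 0.129969776.
Intercept c from TP-A: 315 + 46789.10 − 596086.49 = −548982.40.
At (712358, 4587238): z = −46752.7 + 596202.3 − 548982.40 = 467.2 m.

467.2 m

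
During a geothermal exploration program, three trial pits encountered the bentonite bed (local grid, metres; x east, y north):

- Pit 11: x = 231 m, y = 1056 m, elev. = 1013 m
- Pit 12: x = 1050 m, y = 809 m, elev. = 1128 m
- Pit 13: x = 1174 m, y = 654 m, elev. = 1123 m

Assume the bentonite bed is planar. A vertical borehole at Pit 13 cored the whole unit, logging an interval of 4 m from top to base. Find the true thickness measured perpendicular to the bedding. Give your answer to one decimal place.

Two edge vectors: Pit 11→Pit 12 = (819, -247, 115), Pit 11→Pit 13 = (943, -402, 110).
Normal n = (Pit 11→Pit 12) × (Pit 11→Pit 13) = (19060, 18355, -96317).
So ∂z/∂x = −n_x/n_z = 0.19789 and ∂z/∂y = −n_y/n_z = 0.19057.
|∇z| = √(a²+b²) = 0.27473, so dip δ = arctan(0.27473) = 15.36°.
True thickness = vertical thickness × cos δ = 4 × cos 15.36° = 3.9 m.

3.9 m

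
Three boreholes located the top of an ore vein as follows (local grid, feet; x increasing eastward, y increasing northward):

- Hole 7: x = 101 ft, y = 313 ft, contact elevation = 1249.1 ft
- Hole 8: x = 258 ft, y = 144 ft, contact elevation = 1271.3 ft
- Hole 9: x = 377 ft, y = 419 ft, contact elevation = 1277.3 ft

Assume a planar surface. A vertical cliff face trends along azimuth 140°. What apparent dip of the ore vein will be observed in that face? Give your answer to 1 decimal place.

5.3°

Two edge vectors: Hole 7→Hole 8 = (157, -169, 22.2), Hole 7→Hole 9 = (276, 106, 28.2).
Normal n = (Hole 7→Hole 8) × (Hole 7→Hole 9) = (-7119, 1699.8, 63286).
So ∂z/∂x = −n_x/n_z = 0.11249 and ∂z/∂y = −n_y/n_z = −0.02686.
Unit vector along 140° is (sin 140°, cos 140°) = (0.6428, -0.7660).
Slope in that direction = a·(0.6428) + b·(-0.7660) = 0.09288.
Apparent dip = arctan|0.09288| = 5.3° (true dip is 6.6°, so apparent ≤ true as expected).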